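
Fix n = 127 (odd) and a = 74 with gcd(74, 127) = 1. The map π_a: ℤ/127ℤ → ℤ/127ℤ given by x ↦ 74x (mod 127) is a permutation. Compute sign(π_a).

+1

Orbit of 121 under x↦74x: [121, 64, 37, 71, 47, 49, 70]… (length divides ord_127(74)).
The orbit structure of x ↦ 74x mod 127: 3 orbits of sizes [63, 63, 1].
127 − 3 = 124 transpositions; sign(π) = (−1)^124 = +1.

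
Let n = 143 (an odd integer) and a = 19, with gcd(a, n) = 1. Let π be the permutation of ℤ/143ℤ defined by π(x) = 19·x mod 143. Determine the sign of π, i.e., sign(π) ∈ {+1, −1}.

Trace 46: π^k(46) = [46, 16, 18, 56, 63, 53, 6] for k=0..6.
Cycle type of π: 60×2 + 12 + 10 + 1; total 5 cycles.
sign(π) = (−1)^{n − #cycles} = (−1)^{143−5} = (−1)^138 = +1.
Via Zolotarev, sign(π_{19}) = (19|143) = +1.

+1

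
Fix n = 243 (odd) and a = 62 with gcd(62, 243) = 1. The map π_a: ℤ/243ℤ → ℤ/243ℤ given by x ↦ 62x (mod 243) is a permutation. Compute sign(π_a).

-1

Trace 35: π^k(35) = [35, 226, 161, 19, 206, 136, 170] for k=0..6.
The orbit structure of x ↦ 62x mod 243: 14 orbits of sizes [54, 54, 54, 18, 18, 18, 6, 6, 6, 2, 2, 2, 2, 1].
n − c = 243 − 14 = 229; sign = (−1)^229 = -1.
Via Zolotarev, sign(π_{62}) = (62|243) = -1.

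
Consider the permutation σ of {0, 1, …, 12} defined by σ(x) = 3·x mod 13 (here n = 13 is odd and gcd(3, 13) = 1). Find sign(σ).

Start at x=3: 3 → 9 → 1 → 3 (one orbit).
5 cycles of lengths [3, 3, 3, 3, 1].
With 5 cycles on 13 points, sign = (−1)^{13−5} = +1.

+1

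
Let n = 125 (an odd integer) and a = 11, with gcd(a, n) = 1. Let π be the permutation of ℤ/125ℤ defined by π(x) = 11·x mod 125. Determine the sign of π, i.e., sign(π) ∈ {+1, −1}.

Orbit of 101 under x↦11x: [101, 111, 96, 56, 116, 26, 36]… (length divides ord_125(11)).
Cycle type of π: 25×4 + 5×4 + 1×5; total 13 cycles.
n − c = 125 − 13 = 112; sign = (−1)^112 = +1.
Zolotarev: (11|125) = +1, matching the cycle-count sign.

+1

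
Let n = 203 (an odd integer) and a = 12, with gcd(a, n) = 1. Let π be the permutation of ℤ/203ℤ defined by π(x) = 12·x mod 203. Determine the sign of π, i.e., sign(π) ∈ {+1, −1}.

+1

Trace 12: π^k(12) = [12, 144, 104, 30, 157, 57, 75] for k=0..6.
23 cycles of lengths [12, 12, 12, 12, 12, 12, 12, 12, 12, 12, 12, 12, 12, 12, 6, 4, 4, 4, 4, 4, 4, 4, 1].
23 cycles on 203: each ℓ→(−1)^(ℓ−1), product (−1)^180 = +1.
(12|203)_J = +1 (Zolotarev's lemma cross-check).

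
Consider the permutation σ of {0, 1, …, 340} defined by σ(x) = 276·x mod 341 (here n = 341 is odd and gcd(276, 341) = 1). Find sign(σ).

Start at x=320: 320 → 1 → 276 → 133 → 221 → 298 → 67 → … (one orbit).
The orbit structure of x ↦ 276x mod 341: 33 orbits of sizes [15, 15, 15, 15, 15, 15, 15, 15, 15, 15, 15, 15, 15, 15, 15, 15, 15, 15, 15, 15, 15, 15, 1, 1, 1, 1, 1, 1, 1, 1, 1, 1, 1].
n − c = 341 − 33 = 308; sign = (−1)^308 = +1.
Check: (276/341) = +1 by Zolotarev.

+1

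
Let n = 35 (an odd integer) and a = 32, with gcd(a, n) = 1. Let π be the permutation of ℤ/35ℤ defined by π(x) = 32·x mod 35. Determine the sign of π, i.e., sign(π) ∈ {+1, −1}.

-1

Trace 29: π^k(29) = [29, 18, 16, 22, 4, 23, 1] for k=0..6.
The orbit structure of x ↦ 32x mod 35: 6 orbits of sizes [12, 12, 4, 3, 3, 1].
With 6 cycles on 35 points, sign = (−1)^{35−6} = -1.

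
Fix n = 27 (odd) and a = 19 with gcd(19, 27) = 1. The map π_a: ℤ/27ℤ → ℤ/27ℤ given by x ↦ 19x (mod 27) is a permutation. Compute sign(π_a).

+1

Trace 1: π^k(1) = [1, 19, 10] for k=0..2.
The orbit structure of x ↦ 19x mod 27: 15 orbits of sizes [3, 3, 3, 3, 3, 3, 1, 1, 1, 1, 1, 1, 1, 1, 1].
n − c = 27 − 15 = 12; sign = (−1)^12 = +1.
The Jacobi symbol (19|27) = +1 (Zolotarev) agrees.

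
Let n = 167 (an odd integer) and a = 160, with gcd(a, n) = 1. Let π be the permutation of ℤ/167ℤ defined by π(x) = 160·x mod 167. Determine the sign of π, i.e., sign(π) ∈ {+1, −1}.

Orbit of 83 under x↦160x: [83, 87, 59, 88, 52, 137, 43]… (length divides ord_167(160)).
2 cycles of lengths [166, 1].
With 2 cycles on 167 points, sign = (−1)^{167−2} = -1.
Check: (160/167) = -1 by Zolotarev.

-1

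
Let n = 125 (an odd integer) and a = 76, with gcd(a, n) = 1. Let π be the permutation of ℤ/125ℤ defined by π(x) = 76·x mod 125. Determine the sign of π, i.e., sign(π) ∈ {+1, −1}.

Orbit of 76 under x↦76x: [76, 26, 101, 51, 1]… (length divides ord_125(76)).
Decompose π into cycles: lengths [5, 5, 5, 5, 5, 5, 5, 5, 5, 5, 5, 5, 5, 5, 5, 5, 5, 5, 5, 5, 1, 1, 1, 1, 1, 1, 1, 1, 1, 1, 1, 1, 1, 1, 1, 1, 1, 1, 1, 1, 1, 1, 1, 1, 1] (45 cycles, including the fixed point 0).
With 45 cycles on 125 points, sign = (−1)^{125−45} = +1.
Via Zolotarev, sign(π_{76}) = (76|125) = +1.

+1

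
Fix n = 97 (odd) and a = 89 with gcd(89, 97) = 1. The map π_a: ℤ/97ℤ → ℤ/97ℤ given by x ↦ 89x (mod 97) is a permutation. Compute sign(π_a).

+1

Orbit of 89 under x↦89x: [89, 64, 70, 22, 18, 50, 85]… (length divides ord_97(89)).
Cycle lengths of π_89 on ℤ/97ℤ: [16, 16, 16, 16, 16, 16, 1]; 7 cycles in total.
With 7 cycles on 97 points, sign = (−1)^{97−7} = +1.
Zolotarev: (89|97) = +1, matching the cycle-count sign.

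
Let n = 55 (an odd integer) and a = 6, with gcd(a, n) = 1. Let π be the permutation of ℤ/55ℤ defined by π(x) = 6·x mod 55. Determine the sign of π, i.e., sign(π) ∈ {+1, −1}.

-1

Orbit of 51 under x↦6x: [51, 31, 21, 16, 41, 26, 46]… (length divides ord_55(6)).
Cycle lengths of π_6 on ℤ/55ℤ: [10, 10, 10, 10, 10, 1, 1, 1, 1, 1]; 10 cycles in total.
With 10 cycles on 55 points, sign = (−1)^{55−10} = -1.
Check: (6/55) = -1 by Zolotarev.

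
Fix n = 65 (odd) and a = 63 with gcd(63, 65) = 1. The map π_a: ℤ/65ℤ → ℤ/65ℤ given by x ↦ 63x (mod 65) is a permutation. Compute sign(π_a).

+1

Trace 33: π^k(33) = [33, 64, 2, 61, 8, 49, 32] for k=0..6.
Decompose π into cycles: lengths [12, 12, 12, 12, 12, 4, 1] (7 cycles, including the fixed point 0).
65 − 7 = 58 transpositions; sign(π) = (−1)^58 = +1.
(63|65)_J = +1 (Zolotarev's lemma cross-check).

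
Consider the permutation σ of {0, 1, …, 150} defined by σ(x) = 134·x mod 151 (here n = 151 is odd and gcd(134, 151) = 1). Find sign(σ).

-1

Trace 48: π^k(48) = [48, 90, 131, 38, 109, 110, 93] for k=0..6.
π_134 has 2 disjoint cycles with lengths [150, 1] on {0,…,150}.
sign(π) = (−1)^{n − #cycles} = (−1)^{151−2} = (−1)^149 = -1.
The Jacobi symbol (134|151) = -1 (Zolotarev) agrees.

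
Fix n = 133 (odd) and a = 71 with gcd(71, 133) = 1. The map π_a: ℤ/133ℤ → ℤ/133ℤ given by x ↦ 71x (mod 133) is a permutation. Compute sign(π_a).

-1

Trace 15: π^k(15) = [15, 1, 71, 120, 8, 36, 29] for k=0..6.
Decompose π into cycles: lengths [18, 18, 18, 18, 18, 18, 18, 1, 1, 1, 1, 1, 1, 1] (14 cycles, including the fixed point 0).
With 14 cycles on 133 points, sign = (−1)^{133−14} = -1.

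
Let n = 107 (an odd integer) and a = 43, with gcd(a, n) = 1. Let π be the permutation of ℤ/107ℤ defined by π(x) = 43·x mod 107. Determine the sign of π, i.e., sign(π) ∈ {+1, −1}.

-1

Orbit of 79 under x↦43x: [79, 80, 16, 46, 52, 96, 62]… (length divides ord_107(43)).
Cycle type of π: 106 + 1; total 2 cycles.
2 cycles on 107: each ℓ→(−1)^(ℓ−1), product (−1)^105 = -1.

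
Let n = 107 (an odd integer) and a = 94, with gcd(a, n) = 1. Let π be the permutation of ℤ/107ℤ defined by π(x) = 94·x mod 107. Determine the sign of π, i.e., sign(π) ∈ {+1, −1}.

Start at x=96: 96 → 36 → 67 → 92 → 88 → 33 → 106 → … (one orbit).
2 cycles of lengths [106, 1].
2 cycles on 107: each ℓ→(−1)^(ℓ−1), product (−1)^105 = -1.
Zolotarev: (94|107) = -1, matching the cycle-count sign.

-1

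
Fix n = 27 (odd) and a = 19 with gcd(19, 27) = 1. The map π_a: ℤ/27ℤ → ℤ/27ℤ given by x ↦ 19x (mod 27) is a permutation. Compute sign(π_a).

+1

Trace 1: π^k(1) = [1, 19, 10] for k=0..2.
Decompose π into cycles: lengths [3, 3, 3, 3, 3, 3, 1, 1, 1, 1, 1, 1, 1, 1, 1] (15 cycles, including the fixed point 0).
27 − 15 = 12 transpositions; sign(π) = (−1)^12 = +1.
Zolotarev: (19|27) = +1, matching the cycle-count sign.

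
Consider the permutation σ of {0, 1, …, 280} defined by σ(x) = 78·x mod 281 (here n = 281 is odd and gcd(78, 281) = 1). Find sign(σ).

Orbit of 165 under x↦78x: [165, 225, 128, 149, 101, 10, 218]… (length divides ord_281(78)).
Cycle type of π: 140×2 + 1; total 3 cycles.
With 3 cycles on 281 points, sign = (−1)^{281−3} = +1.
Check: (78/281) = +1 by Zolotarev.

+1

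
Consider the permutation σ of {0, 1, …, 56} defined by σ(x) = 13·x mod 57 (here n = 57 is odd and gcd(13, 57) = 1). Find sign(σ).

-1

Start at x=4: 4 → 52 → 49 → 10 → 16 → 37 → 25 → … (one orbit).
π_13 has 6 disjoint cycles with lengths [18, 18, 18, 1, 1, 1] on {0,…,56}.
sign(π) = (−1)^{n − #cycles} = (−1)^{57−6} = (−1)^51 = -1.
Via Zolotarev, sign(π_{13}) = (13|57) = -1.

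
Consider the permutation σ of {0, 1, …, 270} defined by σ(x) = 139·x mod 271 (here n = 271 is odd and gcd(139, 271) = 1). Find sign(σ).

Start at x=44: 44 → 154 → 268 → 125 → 31 → 244 → 41 → … (one orbit).
Cycle type of π: 45×6 + 1; total 7 cycles.
Σ(ℓ_i−1) = 271−7 = 264; sign = (−1)^264 = +1.
(139|271)_J = +1 (Zolotarev's lemma cross-check).

+1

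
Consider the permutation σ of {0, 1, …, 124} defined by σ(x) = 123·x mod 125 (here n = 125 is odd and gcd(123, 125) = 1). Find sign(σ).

-1

Orbit of 17 under x↦123x: [17, 91, 68, 114, 22, 81, 88]… (length divides ord_125(123)).
The orbit structure of x ↦ 123x mod 125: 4 orbits of sizes [100, 20, 4, 1].
125 − 4 = 121 transpositions; sign(π) = (−1)^121 = -1.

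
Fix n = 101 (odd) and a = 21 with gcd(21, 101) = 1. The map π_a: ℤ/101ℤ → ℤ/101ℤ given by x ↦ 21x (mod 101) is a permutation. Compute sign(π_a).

Orbit of 82 under x↦21x: [82, 5, 4, 84, 47, 78, 22]… (length divides ord_101(21)).
Decompose π into cycles: lengths [50, 50, 1] (3 cycles, including the fixed point 0).
sign(π) = (−1)^{n − #cycles} = (−1)^{101−3} = (−1)^98 = +1.
Zolotarev: (21|101) = +1, matching the cycle-count sign.

+1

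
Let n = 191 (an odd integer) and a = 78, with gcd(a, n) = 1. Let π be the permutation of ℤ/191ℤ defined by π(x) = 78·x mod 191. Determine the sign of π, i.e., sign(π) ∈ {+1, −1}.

Orbit of 134 under x↦78x: [134, 138, 68, 147, 6, 86, 23]… (length divides ord_191(78)).
Cycle lengths of π_78 on ℤ/191ℤ: [95, 95, 1]; 3 cycles in total.
With 3 cycles on 191 points, sign = (−1)^{191−3} = +1.

+1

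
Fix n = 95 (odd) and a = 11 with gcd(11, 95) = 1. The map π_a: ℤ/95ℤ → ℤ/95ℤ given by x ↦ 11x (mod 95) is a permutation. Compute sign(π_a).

Orbit of 11 under x↦11x: [11, 26, 1]… (length divides ord_95(11)).
Cycle type of π: 3×30 + 1×5; total 35 cycles.
Σ(ℓ_i−1) = 95−35 = 60; sign = (−1)^60 = +1.

+1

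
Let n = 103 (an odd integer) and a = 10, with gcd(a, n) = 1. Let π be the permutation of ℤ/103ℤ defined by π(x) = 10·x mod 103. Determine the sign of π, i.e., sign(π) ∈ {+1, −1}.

Orbit of 1 under x↦10x: [1, 10, 100, 73, 9, 90, 76]… (length divides ord_103(10)).
4 cycles of lengths [34, 34, 34, 1].
sign(π) = (−1)^{n − #cycles} = (−1)^{103−4} = (−1)^99 = -1.
The Jacobi symbol (10|103) = -1 (Zolotarev) agrees.

-1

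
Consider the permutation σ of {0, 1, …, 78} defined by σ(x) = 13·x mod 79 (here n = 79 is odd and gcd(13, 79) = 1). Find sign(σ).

+1

Trace 23: π^k(23) = [23, 62, 16, 50, 18, 76, 40] for k=0..6.
The orbit structure of x ↦ 13x mod 79: 3 orbits of sizes [39, 39, 1].
sign(π) = (−1)^{n − #cycles} = (−1)^{79−3} = (−1)^76 = +1.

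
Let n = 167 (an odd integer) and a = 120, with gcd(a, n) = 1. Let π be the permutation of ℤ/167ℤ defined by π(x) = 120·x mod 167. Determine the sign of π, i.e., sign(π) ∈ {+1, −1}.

-1

Start at x=150: 150 → 131 → 22 → 135 → 1 → 120 → 38 → … (one orbit).
The orbit structure of x ↦ 120x mod 167: 2 orbits of sizes [166, 1].
n − c = 167 − 2 = 165; sign = (−1)^165 = -1.
Check: (120/167) = -1 by Zolotarev.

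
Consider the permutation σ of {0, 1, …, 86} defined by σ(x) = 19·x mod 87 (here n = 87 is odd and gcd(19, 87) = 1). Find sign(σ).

-1

Trace 43: π^k(43) = [43, 34, 37, 7, 46, 4, 76] for k=0..6.
Decompose π into cycles: lengths [28, 28, 28, 1, 1, 1] (6 cycles, including the fixed point 0).
87 − 6 = 81 transpositions; sign(π) = (−1)^81 = -1.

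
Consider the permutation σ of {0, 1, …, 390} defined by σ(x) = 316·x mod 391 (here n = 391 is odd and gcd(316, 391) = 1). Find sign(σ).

+1

Start at x=242: 242 → 227 → 179 → 260 → 50 → 160 → 121 → … (one orbit).
Decompose π into cycles: lengths [176, 176, 22, 16, 1] (5 cycles, including the fixed point 0).
sign(π) = (−1)^{n − #cycles} = (−1)^{391−5} = (−1)^386 = +1.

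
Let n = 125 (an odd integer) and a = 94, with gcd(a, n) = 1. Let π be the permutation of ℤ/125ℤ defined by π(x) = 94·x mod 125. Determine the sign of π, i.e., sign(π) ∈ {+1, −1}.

+1

Orbit of 31 under x↦94x: [31, 39, 41, 104, 26, 69, 111]… (length divides ord_125(94)).
7 cycles of lengths [50, 50, 10, 10, 2, 2, 1].
Σ(ℓ_i−1) = 125−7 = 118; sign = (−1)^118 = +1.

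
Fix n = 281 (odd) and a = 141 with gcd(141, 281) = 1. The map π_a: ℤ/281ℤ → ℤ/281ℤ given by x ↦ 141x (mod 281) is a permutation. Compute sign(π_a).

+1

Start at x=98: 98 → 49 → 165 → 223 → 252 → 126 → 63 → … (one orbit).
The orbit structure of x ↦ 141x mod 281: 5 orbits of sizes [70, 70, 70, 70, 1].
281 − 5 = 276 transpositions; sign(π) = (−1)^276 = +1.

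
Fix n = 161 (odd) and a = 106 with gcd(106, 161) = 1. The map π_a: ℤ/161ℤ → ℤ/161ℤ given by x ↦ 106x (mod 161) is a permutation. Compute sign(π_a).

Trace 1: π^k(1) = [1, 106, 127, 99, 29, 15, 141] for k=0..6.
π_106 has 14 disjoint cycles with lengths [22, 22, 22, 22, 22, 22, 22, 1, 1, 1, 1, 1, 1, 1] on {0,…,160}.
With 14 cycles on 161 points, sign = (−1)^{161−14} = -1.
(106|161)_J = -1 (Zolotarev's lemma cross-check).

-1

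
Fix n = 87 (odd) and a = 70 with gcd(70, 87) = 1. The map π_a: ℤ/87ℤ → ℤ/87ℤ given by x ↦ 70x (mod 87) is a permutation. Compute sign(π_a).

-1

Trace 28: π^k(28) = [28, 46, 1, 70] for k=0..3.
The orbit structure of x ↦ 70x mod 87: 24 orbits of sizes [4, 4, 4, 4, 4, 4, 4, 4, 4, 4, 4, 4, 4, 4, 4, 4, 4, 4, 4, 4, 4, 1, 1, 1].
87 − 24 = 63 transpositions; sign(π) = (−1)^63 = -1.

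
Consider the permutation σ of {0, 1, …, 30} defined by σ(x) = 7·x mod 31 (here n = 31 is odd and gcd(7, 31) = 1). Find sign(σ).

Start at x=7: 7 → 18 → 2 → 14 → 5 → 4 → 28 → … (one orbit).
Cycle type of π: 15×2 + 1; total 3 cycles.
Σ(ℓ_i−1) = 31−3 = 28; sign = (−1)^28 = +1.
Check: (7/31) = +1 by Zolotarev.

+1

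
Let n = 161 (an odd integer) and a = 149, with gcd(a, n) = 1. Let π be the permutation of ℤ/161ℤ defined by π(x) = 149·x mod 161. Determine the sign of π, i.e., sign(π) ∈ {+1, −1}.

-1

Trace 130: π^k(130) = [130, 50, 44, 116, 57, 121, 158] for k=0..6.
Decompose π into cycles: lengths [66, 66, 22, 3, 3, 1] (6 cycles, including the fixed point 0).
161 − 6 = 155 transpositions; sign(π) = (−1)^155 = -1.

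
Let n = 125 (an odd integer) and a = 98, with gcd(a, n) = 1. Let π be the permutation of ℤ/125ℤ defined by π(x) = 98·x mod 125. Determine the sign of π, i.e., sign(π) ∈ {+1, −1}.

Trace 16: π^k(16) = [16, 68, 39, 72, 56, 113, 74] for k=0..6.
4 cycles of lengths [100, 20, 4, 1].
sign(π) = (−1)^{n − #cycles} = (−1)^{125−4} = (−1)^121 = -1.

-1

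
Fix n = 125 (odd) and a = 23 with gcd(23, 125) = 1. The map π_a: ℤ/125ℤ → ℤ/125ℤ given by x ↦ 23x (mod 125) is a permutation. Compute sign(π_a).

Orbit of 44 under x↦23x: [44, 12, 26, 98, 4, 92, 116]… (length divides ord_125(23)).
π_23 has 4 disjoint cycles with lengths [100, 20, 4, 1] on {0,…,124}.
n − c = 125 − 4 = 121; sign = (−1)^121 = -1.
The Jacobi symbol (23|125) = -1 (Zolotarev) agrees.

-1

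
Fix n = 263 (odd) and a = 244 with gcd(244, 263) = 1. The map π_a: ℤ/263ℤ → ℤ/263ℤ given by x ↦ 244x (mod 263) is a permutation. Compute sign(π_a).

+1

Orbit of 108 under x↦244x: [108, 52, 64, 99, 223, 234, 25]… (length divides ord_263(244)).
π_244 has 3 disjoint cycles with lengths [131, 131, 1] on {0,…,262}.
263 − 3 = 260 transpositions; sign(π) = (−1)^260 = +1.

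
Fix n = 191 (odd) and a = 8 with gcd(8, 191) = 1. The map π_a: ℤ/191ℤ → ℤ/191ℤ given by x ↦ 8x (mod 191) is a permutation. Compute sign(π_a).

Orbit of 115 under x↦8x: [115, 156, 102, 52, 34, 81, 75]… (length divides ord_191(8)).
Cycle type of π: 95×2 + 1; total 3 cycles.
n − c = 191 − 3 = 188; sign = (−1)^188 = +1.

+1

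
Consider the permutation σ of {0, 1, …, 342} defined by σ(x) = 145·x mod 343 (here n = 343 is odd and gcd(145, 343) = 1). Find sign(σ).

Trace 212: π^k(212) = [212, 213, 15, 117, 158, 272, 338] for k=0..6.
π_145 has 4 disjoint cycles with lengths [294, 42, 6, 1] on {0,…,342}.
Σ(ℓ_i−1) = 343−4 = 339; sign = (−1)^339 = -1.

-1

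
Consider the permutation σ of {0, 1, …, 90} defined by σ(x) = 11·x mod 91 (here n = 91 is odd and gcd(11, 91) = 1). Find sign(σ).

-1

Start at x=57: 57 → 81 → 72 → 64 → 67 → 9 → 8 → … (one orbit).
10 cycles of lengths [12, 12, 12, 12, 12, 12, 12, 3, 3, 1].
sign(π) = (−1)^{n − #cycles} = (−1)^{91−10} = (−1)^81 = -1.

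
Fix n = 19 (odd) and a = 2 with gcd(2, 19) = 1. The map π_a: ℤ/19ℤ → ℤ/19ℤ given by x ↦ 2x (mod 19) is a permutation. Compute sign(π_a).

Orbit of 18 under x↦2x: [18, 17, 15, 11, 3, 6, 12]… (length divides ord_19(2)).
2 cycles of lengths [18, 1].
Σ(ℓ_i−1) = 19−2 = 17; sign = (−1)^17 = -1.

-1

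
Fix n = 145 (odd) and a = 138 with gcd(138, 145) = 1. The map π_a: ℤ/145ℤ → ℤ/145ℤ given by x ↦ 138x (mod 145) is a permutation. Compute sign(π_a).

Orbit of 136 under x↦138x: [136, 63, 139, 42, 141, 28, 94]… (length divides ord_145(138)).
Cycle type of π: 28×4 + 14×2 + 4 + 1; total 8 cycles.
Σ(ℓ_i−1) = 145−8 = 137; sign = (−1)^137 = -1.

-1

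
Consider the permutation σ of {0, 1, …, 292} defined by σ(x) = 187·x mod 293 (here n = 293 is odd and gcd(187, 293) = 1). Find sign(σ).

-1

Start at x=90: 90 → 129 → 97 → 266 → 225 → 176 → 96 → … (one orbit).
Decompose π into cycles: lengths [292, 1] (2 cycles, including the fixed point 0).
2 cycles on 293: each ℓ→(−1)^(ℓ−1), product (−1)^291 = -1.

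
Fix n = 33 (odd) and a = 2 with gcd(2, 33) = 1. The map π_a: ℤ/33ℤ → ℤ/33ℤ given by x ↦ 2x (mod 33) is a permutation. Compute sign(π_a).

Start at x=25: 25 → 17 → 1 → 2 → 4 → 8 → 16 → … (one orbit).
The orbit structure of x ↦ 2x mod 33: 5 orbits of sizes [10, 10, 10, 2, 1].
sign(π) = (−1)^{n − #cycles} = (−1)^{33−5} = (−1)^28 = +1.
(2|33)_J = +1 (Zolotarev's lemma cross-check).

+1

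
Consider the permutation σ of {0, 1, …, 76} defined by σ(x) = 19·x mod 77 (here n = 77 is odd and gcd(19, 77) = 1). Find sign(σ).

+1

Start at x=36: 36 → 68 → 60 → 62 → 23 → 52 → 64 → … (one orbit).
Cycle type of π: 30×2 + 10 + 6 + 1; total 5 cycles.
5 cycles on 77: each ℓ→(−1)^(ℓ−1), product (−1)^72 = +1.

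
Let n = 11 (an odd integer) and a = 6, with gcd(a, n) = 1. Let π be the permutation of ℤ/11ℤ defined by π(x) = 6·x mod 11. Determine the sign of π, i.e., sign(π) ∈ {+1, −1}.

-1

Trace 10: π^k(10) = [10, 5, 8, 4, 2, 1, 6] for k=0..6.
π_6 has 2 disjoint cycles with lengths [10, 1] on {0,…,10}.
n − c = 11 − 2 = 9; sign = (−1)^9 = -1.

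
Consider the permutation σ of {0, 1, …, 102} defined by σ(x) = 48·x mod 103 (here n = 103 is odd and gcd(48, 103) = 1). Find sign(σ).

Orbit of 96 under x↦48x: [96, 76, 43, 4, 89, 49, 86]… (length divides ord_103(48)).
Cycle type of π: 102 + 1; total 2 cycles.
n − c = 103 − 2 = 101; sign = (−1)^101 = -1.
Zolotarev: (48|103) = -1, matching the cycle-count sign.

-1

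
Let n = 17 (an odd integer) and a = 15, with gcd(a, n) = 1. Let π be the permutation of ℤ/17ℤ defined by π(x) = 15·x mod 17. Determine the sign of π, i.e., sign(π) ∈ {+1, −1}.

Trace 2: π^k(2) = [2, 13, 8, 1, 15, 4, 9] for k=0..6.
Cycle type of π: 8×2 + 1; total 3 cycles.
17 − 3 = 14 transpositions; sign(π) = (−1)^14 = +1.
Check: (15/17) = +1 by Zolotarev.

+1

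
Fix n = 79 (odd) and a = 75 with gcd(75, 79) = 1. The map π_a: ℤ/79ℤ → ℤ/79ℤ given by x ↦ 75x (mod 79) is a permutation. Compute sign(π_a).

Orbit of 33 under x↦75x: [33, 26, 54, 21, 74, 20, 78]… (length divides ord_79(75)).
Cycle lengths of π_75 on ℤ/79ℤ: [78, 1]; 2 cycles in total.
Σ(ℓ_i−1) = 79−2 = 77; sign = (−1)^77 = -1.
Check: (75/79) = -1 by Zolotarev.

-1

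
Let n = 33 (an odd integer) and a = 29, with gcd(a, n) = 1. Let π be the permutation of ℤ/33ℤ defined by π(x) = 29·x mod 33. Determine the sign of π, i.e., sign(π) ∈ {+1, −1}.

+1

Start at x=31: 31 → 8 → 1 → 29 → 16 → 2 → 25 → … (one orbit).
The orbit structure of x ↦ 29x mod 33: 5 orbits of sizes [10, 10, 10, 2, 1].
With 5 cycles on 33 points, sign = (−1)^{33−5} = +1.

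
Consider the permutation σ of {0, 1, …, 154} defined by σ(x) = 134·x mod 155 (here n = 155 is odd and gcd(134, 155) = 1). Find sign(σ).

Start at x=16: 16 → 129 → 81 → 4 → 71 → 59 → 1 → … (one orbit).
π_134 has 9 disjoint cycles with lengths [30, 30, 30, 30, 15, 15, 2, 2, 1] on {0,…,154}.
9 cycles on 155: each ℓ→(−1)^(ℓ−1), product (−1)^146 = +1.
Check: (134/155) = +1 by Zolotarev.

+1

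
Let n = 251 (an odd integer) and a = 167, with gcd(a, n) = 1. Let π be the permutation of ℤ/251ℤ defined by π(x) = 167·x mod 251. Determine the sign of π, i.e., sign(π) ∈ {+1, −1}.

Trace 11: π^k(11) = [11, 80, 57, 232, 90, 221, 10] for k=0..6.
Decompose π into cycles: lengths [250, 1] (2 cycles, including the fixed point 0).
With 2 cycles on 251 points, sign = (−1)^{251−2} = -1.
The Jacobi symbol (167|251) = -1 (Zolotarev) agrees.

-1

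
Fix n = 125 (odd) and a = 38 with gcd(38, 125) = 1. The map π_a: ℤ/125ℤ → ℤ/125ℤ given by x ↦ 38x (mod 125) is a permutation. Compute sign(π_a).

Orbit of 73 under x↦38x: [73, 24, 37, 31, 53, 14, 32]… (length divides ord_125(38)).
Cycle type of π: 100 + 20 + 4 + 1; total 4 cycles.
sign(π) = (−1)^{n − #cycles} = (−1)^{125−4} = (−1)^121 = -1.
Zolotarev: (38|125) = -1, matching the cycle-count sign.

-1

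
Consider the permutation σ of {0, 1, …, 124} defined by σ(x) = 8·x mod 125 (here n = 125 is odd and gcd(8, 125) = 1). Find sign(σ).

-1

Start at x=112: 112 → 21 → 43 → 94 → 2 → 16 → 3 → … (one orbit).
Decompose π into cycles: lengths [100, 20, 4, 1] (4 cycles, including the fixed point 0).
sign(π) = (−1)^{n − #cycles} = (−1)^{125−4} = (−1)^121 = -1.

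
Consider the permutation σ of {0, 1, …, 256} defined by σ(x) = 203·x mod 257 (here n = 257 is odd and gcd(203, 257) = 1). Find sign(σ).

-1

Trace 60: π^k(60) = [60, 101, 200, 251, 67, 237, 52] for k=0..6.
Cycle type of π: 256 + 1; total 2 cycles.
2 cycles on 257: each ℓ→(−1)^(ℓ−1), product (−1)^255 = -1.
Check: (203/257) = -1 by Zolotarev.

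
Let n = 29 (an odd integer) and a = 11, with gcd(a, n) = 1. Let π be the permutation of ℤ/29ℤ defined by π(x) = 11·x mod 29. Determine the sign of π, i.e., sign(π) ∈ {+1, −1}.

Trace 1: π^k(1) = [1, 11, 5, 26, 25, 14, 9] for k=0..6.
Cycle lengths of π_11 on ℤ/29ℤ: [28, 1]; 2 cycles in total.
sign(π) = (−1)^{n − #cycles} = (−1)^{29−2} = (−1)^27 = -1.

-1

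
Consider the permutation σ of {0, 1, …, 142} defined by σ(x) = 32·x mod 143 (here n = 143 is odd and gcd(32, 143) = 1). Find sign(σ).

+1

Trace 23: π^k(23) = [23, 21, 100, 54, 12, 98, 133] for k=0..6.
Cycle type of π: 12×11 + 2×5 + 1; total 17 cycles.
With 17 cycles on 143 points, sign = (−1)^{143−17} = +1.
The Jacobi symbol (32|143) = +1 (Zolotarev) agrees.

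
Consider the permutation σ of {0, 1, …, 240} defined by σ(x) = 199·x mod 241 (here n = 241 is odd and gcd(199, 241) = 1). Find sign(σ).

Start at x=91: 91 → 34 → 18 → 208 → 181 → 110 → 200 → … (one orbit).
Cycle lengths of π_199 on ℤ/241ℤ: [240, 1]; 2 cycles in total.
n − c = 241 − 2 = 239; sign = (−1)^239 = -1.
Check: (199/241) = -1 by Zolotarev.

-1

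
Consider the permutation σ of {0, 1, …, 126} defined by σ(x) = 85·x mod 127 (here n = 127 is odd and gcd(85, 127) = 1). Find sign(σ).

-1

Start at x=40: 40 → 98 → 75 → 25 → 93 → 31 → 95 → … (one orbit).
Cycle type of π: 126 + 1; total 2 cycles.
Σ(ℓ_i−1) = 127−2 = 125; sign = (−1)^125 = -1.
Via Zolotarev, sign(π_{85}) = (85|127) = -1.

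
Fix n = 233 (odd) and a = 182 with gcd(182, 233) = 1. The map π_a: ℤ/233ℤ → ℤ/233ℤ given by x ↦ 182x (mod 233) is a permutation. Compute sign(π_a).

Orbit of 63 under x↦182x: [63, 49, 64, 231, 102, 157, 148]… (length divides ord_233(182)).
The orbit structure of x ↦ 182x mod 233: 5 orbits of sizes [58, 58, 58, 58, 1].
5 cycles on 233: each ℓ→(−1)^(ℓ−1), product (−1)^228 = +1.
Zolotarev: (182|233) = +1, matching the cycle-count sign.

+1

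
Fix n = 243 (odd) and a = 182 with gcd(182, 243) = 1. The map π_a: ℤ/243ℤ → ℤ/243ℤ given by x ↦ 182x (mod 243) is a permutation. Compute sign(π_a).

-1

Trace 184: π^k(184) = [184, 197, 133, 149, 145, 146, 85] for k=0..6.
The orbit structure of x ↦ 182x mod 243: 6 orbits of sizes [162, 54, 18, 6, 2, 1].
Σ(ℓ_i−1) = 243−6 = 237; sign = (−1)^237 = -1.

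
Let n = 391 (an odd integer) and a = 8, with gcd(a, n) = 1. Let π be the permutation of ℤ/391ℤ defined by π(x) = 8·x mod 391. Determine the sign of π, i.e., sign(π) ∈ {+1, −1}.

+1

Trace 285: π^k(285) = [285, 325, 254, 77, 225, 236, 324] for k=0..6.
π_8 has 9 disjoint cycles with lengths [88, 88, 88, 88, 11, 11, 8, 8, 1] on {0,…,390}.
With 9 cycles on 391 points, sign = (−1)^{391−9} = +1.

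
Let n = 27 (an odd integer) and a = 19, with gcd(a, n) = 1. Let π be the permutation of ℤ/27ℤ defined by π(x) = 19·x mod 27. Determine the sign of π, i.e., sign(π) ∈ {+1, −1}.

Start at x=1: 1 → 19 → 10 → 1 (one orbit).
Cycle lengths of π_19 on ℤ/27ℤ: [3, 3, 3, 3, 3, 3, 1, 1, 1, 1, 1, 1, 1, 1, 1]; 15 cycles in total.
n − c = 27 − 15 = 12; sign = (−1)^12 = +1.

+1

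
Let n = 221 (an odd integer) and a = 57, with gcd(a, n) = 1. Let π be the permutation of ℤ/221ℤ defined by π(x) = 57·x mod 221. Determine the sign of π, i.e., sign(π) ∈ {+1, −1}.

+1

Start at x=99: 99 → 118 → 96 → 168 → 73 → 183 → 44 → … (one orbit).
π_57 has 17 disjoint cycles with lengths [16, 16, 16, 16, 16, 16, 16, 16, 16, 16, 16, 16, 16, 4, 4, 4, 1] on {0,…,220}.
With 17 cycles on 221 points, sign = (−1)^{221−17} = +1.
The Jacobi symbol (57|221) = +1 (Zolotarev) agrees.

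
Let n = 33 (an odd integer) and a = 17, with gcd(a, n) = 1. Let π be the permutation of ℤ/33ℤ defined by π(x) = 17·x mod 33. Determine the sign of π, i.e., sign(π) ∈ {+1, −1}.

+1

Orbit of 32 under x↦17x: [32, 16, 8, 4, 2, 1, 17]… (length divides ord_33(17)).
Decompose π into cycles: lengths [10, 10, 10, 2, 1] (5 cycles, including the fixed point 0).
n − c = 33 − 5 = 28; sign = (−1)^28 = +1.
Check: (17/33) = +1 by Zolotarev.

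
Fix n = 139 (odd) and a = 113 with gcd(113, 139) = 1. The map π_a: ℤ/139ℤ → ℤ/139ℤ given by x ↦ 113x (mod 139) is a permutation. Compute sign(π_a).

Start at x=42: 42 → 20 → 36 → 37 → 11 → 131 → 69 → … (one orbit).
π_113 has 3 disjoint cycles with lengths [69, 69, 1] on {0,…,138}.
3 cycles on 139: each ℓ→(−1)^(ℓ−1), product (−1)^136 = +1.
The Jacobi symbol (113|139) = +1 (Zolotarev) agrees.

+1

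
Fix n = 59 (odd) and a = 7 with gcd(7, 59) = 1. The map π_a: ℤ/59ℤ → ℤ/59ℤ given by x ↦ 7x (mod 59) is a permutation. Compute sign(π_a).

+1

Start at x=1: 1 → 7 → 49 → 48 → 41 → 51 → 3 → … (one orbit).
Cycle lengths of π_7 on ℤ/59ℤ: [29, 29, 1]; 3 cycles in total.
n − c = 59 − 3 = 56; sign = (−1)^56 = +1.
Check: (7/59) = +1 by Zolotarev.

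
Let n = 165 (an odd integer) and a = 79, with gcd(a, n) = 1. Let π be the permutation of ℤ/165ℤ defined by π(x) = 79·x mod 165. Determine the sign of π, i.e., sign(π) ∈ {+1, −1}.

-1

Start at x=1: 1 → 79 → 136 → 19 → 16 → 109 → 31 → … (one orbit).
Decompose π into cycles: lengths [10, 10, 10, 10, 10, 10, 10, 10, 10, 10, 10, 10, 10, 10, 10, 2, 2, 2, 2, 2, 2, 1, 1, 1] (24 cycles, including the fixed point 0).
With 24 cycles on 165 points, sign = (−1)^{165−24} = -1.
Check: (79/165) = -1 by Zolotarev.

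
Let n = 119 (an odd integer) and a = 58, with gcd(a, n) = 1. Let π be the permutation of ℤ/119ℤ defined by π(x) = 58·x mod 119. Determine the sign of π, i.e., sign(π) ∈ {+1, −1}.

Trace 43: π^k(43) = [43, 114, 67, 78, 2, 116, 64] for k=0..6.
The orbit structure of x ↦ 58x mod 119: 6 orbits of sizes [48, 48, 16, 3, 3, 1].
119 − 6 = 113 transpositions; sign(π) = (−1)^113 = -1.
(58|119)_J = -1 (Zolotarev's lemma cross-check).

-1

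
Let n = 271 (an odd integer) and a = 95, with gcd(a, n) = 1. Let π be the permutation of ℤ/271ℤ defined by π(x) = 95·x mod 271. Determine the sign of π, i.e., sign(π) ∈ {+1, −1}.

-1

Trace 266: π^k(266) = [266, 67, 132, 74, 255, 106, 43] for k=0..6.
The orbit structure of x ↦ 95x mod 271: 2 orbits of sizes [270, 1].
With 2 cycles on 271 points, sign = (−1)^{271−2} = -1.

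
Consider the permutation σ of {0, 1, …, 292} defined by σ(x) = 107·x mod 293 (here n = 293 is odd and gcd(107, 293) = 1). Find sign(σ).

+1

Start at x=254: 254 → 222 → 21 → 196 → 169 → 210 → 202 → … (one orbit).
3 cycles of lengths [146, 146, 1].
293 − 3 = 290 transpositions; sign(π) = (−1)^290 = +1.
Zolotarev: (107|293) = +1, matching the cycle-count sign.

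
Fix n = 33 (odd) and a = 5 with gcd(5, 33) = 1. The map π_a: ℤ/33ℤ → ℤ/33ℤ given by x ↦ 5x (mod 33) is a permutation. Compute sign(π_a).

Orbit of 1 under x↦5x: [1, 5, 25, 26, 31, 23, 16]… (length divides ord_33(5)).
π_5 has 6 disjoint cycles with lengths [10, 10, 5, 5, 2, 1] on {0,…,32}.
sign(π) = (−1)^{n − #cycles} = (−1)^{33−6} = (−1)^27 = -1.

-1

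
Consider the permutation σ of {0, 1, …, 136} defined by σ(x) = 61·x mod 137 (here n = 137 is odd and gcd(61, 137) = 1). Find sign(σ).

Trace 34: π^k(34) = [34, 19, 63, 7, 16, 17, 78] for k=0..6.
Decompose π into cycles: lengths [68, 68, 1] (3 cycles, including the fixed point 0).
3 cycles on 137: each ℓ→(−1)^(ℓ−1), product (−1)^134 = +1.

+1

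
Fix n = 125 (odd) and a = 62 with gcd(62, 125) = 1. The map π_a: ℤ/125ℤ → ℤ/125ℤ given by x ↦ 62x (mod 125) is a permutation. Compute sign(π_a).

-1

Trace 24: π^k(24) = [24, 113, 6, 122, 64, 93, 16] for k=0..6.
4 cycles of lengths [100, 20, 4, 1].
sign(π) = (−1)^{n − #cycles} = (−1)^{125−4} = (−1)^121 = -1.
The Jacobi symbol (62|125) = -1 (Zolotarev) agrees.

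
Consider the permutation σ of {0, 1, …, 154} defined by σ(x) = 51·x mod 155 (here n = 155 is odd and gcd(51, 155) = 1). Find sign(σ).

+1

Orbit of 81 under x↦51x: [81, 101, 36, 131, 16, 41, 76]… (length divides ord_155(51)).
The orbit structure of x ↦ 51x mod 155: 15 orbits of sizes [15, 15, 15, 15, 15, 15, 15, 15, 15, 15, 1, 1, 1, 1, 1].
15 cycles on 155: each ℓ→(−1)^(ℓ−1), product (−1)^140 = +1.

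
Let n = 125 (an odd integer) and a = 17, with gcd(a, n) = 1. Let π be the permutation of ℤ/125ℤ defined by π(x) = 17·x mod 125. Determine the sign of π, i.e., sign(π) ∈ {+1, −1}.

-1

Orbit of 9 under x↦17x: [9, 28, 101, 92, 64, 88, 121]… (length divides ord_125(17)).
The orbit structure of x ↦ 17x mod 125: 4 orbits of sizes [100, 20, 4, 1].
125 − 4 = 121 transpositions; sign(π) = (−1)^121 = -1.
Zolotarev: (17|125) = -1, matching the cycle-count sign.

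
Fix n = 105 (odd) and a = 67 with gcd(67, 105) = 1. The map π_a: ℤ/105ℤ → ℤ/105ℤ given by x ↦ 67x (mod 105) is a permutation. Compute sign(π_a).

Orbit of 88 under x↦67x: [88, 16, 22, 4, 58, 1, 67]… (length divides ord_105(67)).
Decompose π into cycles: lengths [12, 12, 12, 12, 12, 12, 4, 4, 4, 3, 3, 3, 3, 3, 3, 1, 1, 1] (18 cycles, including the fixed point 0).
Σ(ℓ_i−1) = 105−18 = 87; sign = (−1)^87 = -1.
The Jacobi symbol (67|105) = -1 (Zolotarev) agrees.

-1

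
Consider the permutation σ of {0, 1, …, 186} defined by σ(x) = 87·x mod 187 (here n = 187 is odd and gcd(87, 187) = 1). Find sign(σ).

Orbit of 166 under x↦87x: [166, 43, 1, 87, 89, 76, 67]… (length divides ord_187(87)).
π_87 has 28 disjoint cycles with lengths [8, 8, 8, 8, 8, 8, 8, 8, 8, 8, 8, 8, 8, 8, 8, 8, 8, 8, 8, 8, 8, 8, 2, 2, 2, 2, 2, 1] on {0,…,186}.
28 cycles on 187: each ℓ→(−1)^(ℓ−1), product (−1)^159 = -1.
Via Zolotarev, sign(π_{87}) = (87|187) = -1.

-1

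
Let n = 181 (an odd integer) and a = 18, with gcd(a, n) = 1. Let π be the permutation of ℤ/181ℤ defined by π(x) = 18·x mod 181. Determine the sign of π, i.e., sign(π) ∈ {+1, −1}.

Trace 162: π^k(162) = [162, 20, 179, 145, 76, 101, 8] for k=0..6.
Cycle lengths of π_18 on ℤ/181ℤ: [180, 1]; 2 cycles in total.
n − c = 181 − 2 = 179; sign = (−1)^179 = -1.

-1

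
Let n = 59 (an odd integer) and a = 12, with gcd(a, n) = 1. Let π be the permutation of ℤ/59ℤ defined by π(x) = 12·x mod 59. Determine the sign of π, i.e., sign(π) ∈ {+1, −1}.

+1

Trace 49: π^k(49) = [49, 57, 35, 7, 25, 5, 1] for k=0..6.
The orbit structure of x ↦ 12x mod 59: 3 orbits of sizes [29, 29, 1].
sign(π) = (−1)^{n − #cycles} = (−1)^{59−3} = (−1)^56 = +1.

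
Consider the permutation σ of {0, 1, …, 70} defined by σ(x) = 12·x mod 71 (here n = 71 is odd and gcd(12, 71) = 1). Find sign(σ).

+1

Trace 48: π^k(48) = [48, 8, 25, 16, 50, 32, 29] for k=0..6.
Decompose π into cycles: lengths [35, 35, 1] (3 cycles, including the fixed point 0).
Σ(ℓ_i−1) = 71−3 = 68; sign = (−1)^68 = +1.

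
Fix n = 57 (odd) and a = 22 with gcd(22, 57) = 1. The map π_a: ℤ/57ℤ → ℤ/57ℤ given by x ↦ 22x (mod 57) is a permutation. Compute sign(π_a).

Start at x=10: 10 → 49 → 52 → 4 → 31 → 55 → 13 → … (one orbit).
Cycle lengths of π_22 on ℤ/57ℤ: [18, 18, 18, 1, 1, 1]; 6 cycles in total.
Σ(ℓ_i−1) = 57−6 = 51; sign = (−1)^51 = -1.

-1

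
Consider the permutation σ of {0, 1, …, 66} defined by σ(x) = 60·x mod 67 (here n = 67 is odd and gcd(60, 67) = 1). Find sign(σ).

Orbit of 56 under x↦60x: [56, 10, 64, 21, 54, 24, 33]… (length divides ord_67(60)).
Decompose π into cycles: lengths [33, 33, 1] (3 cycles, including the fixed point 0).
With 3 cycles on 67 points, sign = (−1)^{67−3} = +1.

+1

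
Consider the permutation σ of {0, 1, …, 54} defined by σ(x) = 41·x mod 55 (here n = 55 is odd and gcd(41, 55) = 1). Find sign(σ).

-1

Start at x=26: 26 → 21 → 36 → 46 → 16 → 51 → 1 → … (one orbit).
Cycle lengths of π_41 on ℤ/55ℤ: [10, 10, 10, 10, 10, 1, 1, 1, 1, 1]; 10 cycles in total.
Σ(ℓ_i−1) = 55−10 = 45; sign = (−1)^45 = -1.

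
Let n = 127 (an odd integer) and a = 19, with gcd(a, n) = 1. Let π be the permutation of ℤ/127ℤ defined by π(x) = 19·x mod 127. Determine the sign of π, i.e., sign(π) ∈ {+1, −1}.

Orbit of 1 under x↦19x: [1, 19, 107]… (length divides ord_127(19)).
Cycle lengths of π_19 on ℤ/127ℤ: [3, 3, 3, 3, 3, 3, 3, 3, 3, 3, 3, 3, 3, 3, 3, 3, 3, 3, 3, 3, 3, 3, 3, 3, 3, 3, 3, 3, 3, 3, 3, 3, 3, 3, 3, 3, 3, 3, 3, 3, 3, 3, 1]; 43 cycles in total.
sign(π) = (−1)^{n − #cycles} = (−1)^{127−43} = (−1)^84 = +1.
Via Zolotarev, sign(π_{19}) = (19|127) = +1.

+1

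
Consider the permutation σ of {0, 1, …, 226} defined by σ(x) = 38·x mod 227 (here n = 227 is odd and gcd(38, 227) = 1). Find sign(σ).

Orbit of 99 under x↦38x: [99, 130, 173, 218, 112, 170, 104]… (length divides ord_227(38)).
Cycle type of π: 226 + 1; total 2 cycles.
Σ(ℓ_i−1) = 227−2 = 225; sign = (−1)^225 = -1.
The Jacobi symbol (38|227) = -1 (Zolotarev) agrees.

-1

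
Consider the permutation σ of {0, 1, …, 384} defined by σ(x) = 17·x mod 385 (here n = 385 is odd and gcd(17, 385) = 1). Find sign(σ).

-1

Trace 361: π^k(361) = [361, 362, 379, 283, 191, 167, 144] for k=0..6.
Cycle lengths of π_17 on ℤ/385ℤ: [60, 60, 60, 60, 30, 30, 20, 20, 12, 12, 10, 6, 4, 1]; 14 cycles in total.
385 − 14 = 371 transpositions; sign(π) = (−1)^371 = -1.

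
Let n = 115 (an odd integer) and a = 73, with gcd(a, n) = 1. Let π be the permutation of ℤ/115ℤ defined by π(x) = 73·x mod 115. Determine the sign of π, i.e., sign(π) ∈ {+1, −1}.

-1

Start at x=13: 13 → 29 → 47 → 96 → 108 → 64 → 72 → … (one orbit).
Decompose π into cycles: lengths [44, 44, 11, 11, 4, 1] (6 cycles, including the fixed point 0).
sign(π) = (−1)^{n − #cycles} = (−1)^{115−6} = (−1)^109 = -1.
Via Zolotarev, sign(π_{73}) = (73|115) = -1.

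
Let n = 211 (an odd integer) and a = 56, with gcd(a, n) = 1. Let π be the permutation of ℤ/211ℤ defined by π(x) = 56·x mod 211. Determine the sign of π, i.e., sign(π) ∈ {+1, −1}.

Trace 194: π^k(194) = [194, 103, 71, 178, 51, 113, 209] for k=0..6.
Cycle lengths of π_56 on ℤ/211ℤ: [105, 105, 1]; 3 cycles in total.
With 3 cycles on 211 points, sign = (−1)^{211−3} = +1.
Zolotarev: (56|211) = +1, matching the cycle-count sign.

+1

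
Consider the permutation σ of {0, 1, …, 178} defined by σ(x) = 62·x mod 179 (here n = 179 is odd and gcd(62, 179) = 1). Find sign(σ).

Orbit of 82 under x↦62x: [82, 72, 168, 34, 139, 26, 1]… (length divides ord_179(62)).
π_62 has 2 disjoint cycles with lengths [178, 1] on {0,…,178}.
2 cycles on 179: each ℓ→(−1)^(ℓ−1), product (−1)^177 = -1.
Check: (62/179) = -1 by Zolotarev.

-1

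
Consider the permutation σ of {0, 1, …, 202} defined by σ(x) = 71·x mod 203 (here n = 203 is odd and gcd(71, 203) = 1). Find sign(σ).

Orbit of 92 under x↦71x: [92, 36, 120, 197, 183, 1, 71]… (length divides ord_203(71)).
π_71 has 21 disjoint cycles with lengths [14, 14, 14, 14, 14, 14, 14, 14, 14, 14, 14, 14, 14, 14, 1, 1, 1, 1, 1, 1, 1] on {0,…,202}.
With 21 cycles on 203 points, sign = (−1)^{203−21} = +1.
Check: (71/203) = +1 by Zolotarev.

+1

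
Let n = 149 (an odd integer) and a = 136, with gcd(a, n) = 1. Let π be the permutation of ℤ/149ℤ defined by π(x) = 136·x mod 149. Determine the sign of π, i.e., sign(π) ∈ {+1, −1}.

-1

Start at x=78: 78 → 29 → 70 → 133 → 59 → 127 → 137 → … (one orbit).
Decompose π into cycles: lengths [148, 1] (2 cycles, including the fixed point 0).
n − c = 149 − 2 = 147; sign = (−1)^147 = -1.
Check: (136/149) = -1 by Zolotarev.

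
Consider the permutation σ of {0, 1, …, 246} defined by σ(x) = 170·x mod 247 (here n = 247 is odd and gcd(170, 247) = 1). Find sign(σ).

-1

Trace 1: π^k(1) = [1, 170] for k=0..1.
130 cycles of lengths [2, 2, 2, 2, 2, 2, 2, 2, 2, 2, 2, 2, 2, 2, 2, 2, 2, 2, 2, 2, 2, 2, 2, 2, 2, 2, 2, 2, 2, 2, 2, 2, 2, 2, 2, 2, 2, 2, 2, 2, 2, 2, 2, 2, 2, 2, 2, 2, 2, 2, 2, 2, 2, 2, 2, 2, 2, 2, 2, 2, 2, 2, 2, 2, 2, 2, 2, 2, 2, 2, 2, 2, 2, 2, 2, 2, 2, 2, 2, 2, 2, 2, 2, 2, 2, 2, 2, 2, 2, 2, 2, 2, 2, 2, 2, 2, 2, 2, 2, 2, 2, 2, 2, 2, 2, 2, 2, 2, 2, 2, 2, 2, 2, 2, 2, 2, 2, 1, 1, 1, 1, 1, 1, 1, 1, 1, 1, 1, 1, 1].
130 cycles on 247: each ℓ→(−1)^(ℓ−1), product (−1)^117 = -1.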